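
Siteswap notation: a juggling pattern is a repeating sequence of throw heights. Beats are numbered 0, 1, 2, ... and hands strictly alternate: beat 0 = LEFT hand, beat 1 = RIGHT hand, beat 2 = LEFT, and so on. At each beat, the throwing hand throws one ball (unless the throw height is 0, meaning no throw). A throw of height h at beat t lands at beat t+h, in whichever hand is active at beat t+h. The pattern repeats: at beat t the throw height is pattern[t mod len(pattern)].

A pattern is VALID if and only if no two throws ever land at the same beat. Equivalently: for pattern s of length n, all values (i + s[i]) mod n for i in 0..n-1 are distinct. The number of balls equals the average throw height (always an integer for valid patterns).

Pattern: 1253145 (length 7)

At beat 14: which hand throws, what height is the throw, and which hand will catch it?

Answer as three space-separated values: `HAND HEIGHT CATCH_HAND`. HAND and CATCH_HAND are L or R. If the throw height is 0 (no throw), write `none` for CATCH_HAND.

Answer: L 1 R

Derivation:
Beat 14: 14 mod 2 = 0, so hand = L
Throw height = pattern[14 mod 7] = pattern[0] = 1
Lands at beat 14+1=15, 15 mod 2 = 1, so catch hand = R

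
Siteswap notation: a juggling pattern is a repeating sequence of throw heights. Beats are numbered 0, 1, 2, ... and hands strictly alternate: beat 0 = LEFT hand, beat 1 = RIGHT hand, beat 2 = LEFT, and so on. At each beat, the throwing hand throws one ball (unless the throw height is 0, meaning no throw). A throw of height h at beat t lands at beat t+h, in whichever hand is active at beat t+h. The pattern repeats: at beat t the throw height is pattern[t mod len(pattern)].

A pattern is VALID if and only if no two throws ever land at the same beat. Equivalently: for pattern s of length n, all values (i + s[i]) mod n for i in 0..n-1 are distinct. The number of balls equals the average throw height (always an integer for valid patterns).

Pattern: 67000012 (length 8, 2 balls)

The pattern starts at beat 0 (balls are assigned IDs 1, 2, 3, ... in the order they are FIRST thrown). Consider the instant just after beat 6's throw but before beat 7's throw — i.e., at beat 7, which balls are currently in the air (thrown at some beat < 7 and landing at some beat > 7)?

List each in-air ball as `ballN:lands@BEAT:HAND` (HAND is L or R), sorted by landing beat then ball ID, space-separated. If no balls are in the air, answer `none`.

Beat 0 (L): throw ball1 h=6 -> lands@6:L; in-air after throw: [b1@6:L]
Beat 1 (R): throw ball2 h=7 -> lands@8:L; in-air after throw: [b1@6:L b2@8:L]
Beat 6 (L): throw ball1 h=1 -> lands@7:R; in-air after throw: [b1@7:R b2@8:L]
Beat 7 (R): throw ball1 h=2 -> lands@9:R; in-air after throw: [b2@8:L b1@9:R]

Answer: ball2:lands@8:L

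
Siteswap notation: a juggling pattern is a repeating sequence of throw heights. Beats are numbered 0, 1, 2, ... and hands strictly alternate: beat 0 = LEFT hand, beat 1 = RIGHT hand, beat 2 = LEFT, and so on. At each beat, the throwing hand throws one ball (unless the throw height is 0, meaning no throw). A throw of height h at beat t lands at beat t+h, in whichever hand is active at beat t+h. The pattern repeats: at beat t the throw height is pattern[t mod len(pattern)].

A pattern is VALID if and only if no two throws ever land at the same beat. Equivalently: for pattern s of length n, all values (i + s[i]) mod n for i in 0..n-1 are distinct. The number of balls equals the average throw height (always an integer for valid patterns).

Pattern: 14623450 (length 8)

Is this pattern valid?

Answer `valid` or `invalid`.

Answer: invalid

Derivation:
i=0: (i + s[i]) mod n = (0 + 1) mod 8 = 1
i=1: (i + s[i]) mod n = (1 + 4) mod 8 = 5
i=2: (i + s[i]) mod n = (2 + 6) mod 8 = 0
i=3: (i + s[i]) mod n = (3 + 2) mod 8 = 5
i=4: (i + s[i]) mod n = (4 + 3) mod 8 = 7
i=5: (i + s[i]) mod n = (5 + 4) mod 8 = 1
i=6: (i + s[i]) mod n = (6 + 5) mod 8 = 3
i=7: (i + s[i]) mod n = (7 + 0) mod 8 = 7
Residues: [1, 5, 0, 5, 7, 1, 3, 7], distinct: False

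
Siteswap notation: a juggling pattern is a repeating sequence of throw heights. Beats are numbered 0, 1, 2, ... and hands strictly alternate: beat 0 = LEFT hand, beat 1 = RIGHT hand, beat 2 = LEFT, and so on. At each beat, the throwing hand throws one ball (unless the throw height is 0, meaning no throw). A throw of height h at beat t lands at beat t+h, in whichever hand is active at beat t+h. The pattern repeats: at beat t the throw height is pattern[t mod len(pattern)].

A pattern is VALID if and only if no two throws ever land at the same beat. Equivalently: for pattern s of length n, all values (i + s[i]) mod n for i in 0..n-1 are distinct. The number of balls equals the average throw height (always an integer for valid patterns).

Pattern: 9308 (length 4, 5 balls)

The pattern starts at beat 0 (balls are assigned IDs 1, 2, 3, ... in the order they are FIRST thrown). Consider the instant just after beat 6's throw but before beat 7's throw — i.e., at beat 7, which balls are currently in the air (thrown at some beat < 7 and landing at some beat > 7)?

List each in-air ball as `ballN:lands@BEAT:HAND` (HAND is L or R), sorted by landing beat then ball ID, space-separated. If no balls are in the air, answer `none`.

Answer: ball4:lands@8:L ball1:lands@9:R ball3:lands@11:R ball2:lands@13:R

Derivation:
Beat 0 (L): throw ball1 h=9 -> lands@9:R; in-air after throw: [b1@9:R]
Beat 1 (R): throw ball2 h=3 -> lands@4:L; in-air after throw: [b2@4:L b1@9:R]
Beat 3 (R): throw ball3 h=8 -> lands@11:R; in-air after throw: [b2@4:L b1@9:R b3@11:R]
Beat 4 (L): throw ball2 h=9 -> lands@13:R; in-air after throw: [b1@9:R b3@11:R b2@13:R]
Beat 5 (R): throw ball4 h=3 -> lands@8:L; in-air after throw: [b4@8:L b1@9:R b3@11:R b2@13:R]
Beat 7 (R): throw ball5 h=8 -> lands@15:R; in-air after throw: [b4@8:L b1@9:R b3@11:R b2@13:R b5@15:R]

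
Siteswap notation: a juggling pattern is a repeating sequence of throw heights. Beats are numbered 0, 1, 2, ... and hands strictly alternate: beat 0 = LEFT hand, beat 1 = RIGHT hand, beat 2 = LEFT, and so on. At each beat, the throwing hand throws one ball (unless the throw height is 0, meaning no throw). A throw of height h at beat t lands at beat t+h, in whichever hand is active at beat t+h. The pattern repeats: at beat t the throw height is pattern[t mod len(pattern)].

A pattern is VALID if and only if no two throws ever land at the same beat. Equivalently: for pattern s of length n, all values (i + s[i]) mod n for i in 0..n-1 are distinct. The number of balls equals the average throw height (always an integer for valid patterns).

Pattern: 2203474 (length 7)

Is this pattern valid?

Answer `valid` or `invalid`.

i=0: (i + s[i]) mod n = (0 + 2) mod 7 = 2
i=1: (i + s[i]) mod n = (1 + 2) mod 7 = 3
i=2: (i + s[i]) mod n = (2 + 0) mod 7 = 2
i=3: (i + s[i]) mod n = (3 + 3) mod 7 = 6
i=4: (i + s[i]) mod n = (4 + 4) mod 7 = 1
i=5: (i + s[i]) mod n = (5 + 7) mod 7 = 5
i=6: (i + s[i]) mod n = (6 + 4) mod 7 = 3
Residues: [2, 3, 2, 6, 1, 5, 3], distinct: False

Answer: invalid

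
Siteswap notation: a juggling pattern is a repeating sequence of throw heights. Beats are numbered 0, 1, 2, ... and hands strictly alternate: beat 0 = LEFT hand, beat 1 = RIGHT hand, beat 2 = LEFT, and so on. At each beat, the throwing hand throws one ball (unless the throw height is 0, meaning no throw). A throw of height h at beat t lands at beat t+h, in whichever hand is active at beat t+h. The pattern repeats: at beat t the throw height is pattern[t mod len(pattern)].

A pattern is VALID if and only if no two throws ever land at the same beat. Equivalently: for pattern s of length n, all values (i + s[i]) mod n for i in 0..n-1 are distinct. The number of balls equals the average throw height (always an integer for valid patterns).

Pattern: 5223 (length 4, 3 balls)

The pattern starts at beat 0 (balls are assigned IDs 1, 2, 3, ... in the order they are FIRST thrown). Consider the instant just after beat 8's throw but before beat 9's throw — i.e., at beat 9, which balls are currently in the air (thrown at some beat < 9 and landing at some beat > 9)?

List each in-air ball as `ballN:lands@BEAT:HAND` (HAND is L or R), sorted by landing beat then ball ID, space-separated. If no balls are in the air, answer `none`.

Beat 0 (L): throw ball1 h=5 -> lands@5:R; in-air after throw: [b1@5:R]
Beat 1 (R): throw ball2 h=2 -> lands@3:R; in-air after throw: [b2@3:R b1@5:R]
Beat 2 (L): throw ball3 h=2 -> lands@4:L; in-air after throw: [b2@3:R b3@4:L b1@5:R]
Beat 3 (R): throw ball2 h=3 -> lands@6:L; in-air after throw: [b3@4:L b1@5:R b2@6:L]
Beat 4 (L): throw ball3 h=5 -> lands@9:R; in-air after throw: [b1@5:R b2@6:L b3@9:R]
Beat 5 (R): throw ball1 h=2 -> lands@7:R; in-air after throw: [b2@6:L b1@7:R b3@9:R]
Beat 6 (L): throw ball2 h=2 -> lands@8:L; in-air after throw: [b1@7:R b2@8:L b3@9:R]
Beat 7 (R): throw ball1 h=3 -> lands@10:L; in-air after throw: [b2@8:L b3@9:R b1@10:L]
Beat 8 (L): throw ball2 h=5 -> lands@13:R; in-air after throw: [b3@9:R b1@10:L b2@13:R]
Beat 9 (R): throw ball3 h=2 -> lands@11:R; in-air after throw: [b1@10:L b3@11:R b2@13:R]

Answer: ball1:lands@10:L ball2:lands@13:R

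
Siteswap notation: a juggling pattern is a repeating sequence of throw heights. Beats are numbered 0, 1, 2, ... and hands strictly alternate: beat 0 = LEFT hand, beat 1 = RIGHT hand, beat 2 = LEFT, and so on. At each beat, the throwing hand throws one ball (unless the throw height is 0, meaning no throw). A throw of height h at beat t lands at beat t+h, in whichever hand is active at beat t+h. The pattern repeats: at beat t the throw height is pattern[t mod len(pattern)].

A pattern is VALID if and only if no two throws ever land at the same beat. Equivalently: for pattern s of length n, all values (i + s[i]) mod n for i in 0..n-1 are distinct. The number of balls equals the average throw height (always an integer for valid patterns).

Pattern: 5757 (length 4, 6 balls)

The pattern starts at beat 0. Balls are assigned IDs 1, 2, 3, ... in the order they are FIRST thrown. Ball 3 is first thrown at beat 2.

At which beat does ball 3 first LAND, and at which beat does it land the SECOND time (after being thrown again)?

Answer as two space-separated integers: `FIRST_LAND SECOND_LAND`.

Answer: 7 14

Derivation:
Beat 0 (L): throw ball1 h=5 -> lands@5:R; in-air after throw: [b1@5:R]
Beat 1 (R): throw ball2 h=7 -> lands@8:L; in-air after throw: [b1@5:R b2@8:L]
Beat 2 (L): throw ball3 h=5 -> lands@7:R; in-air after throw: [b1@5:R b3@7:R b2@8:L]
Beat 3 (R): throw ball4 h=7 -> lands@10:L; in-air after throw: [b1@5:R b3@7:R b2@8:L b4@10:L]
Beat 4 (L): throw ball5 h=5 -> lands@9:R; in-air after throw: [b1@5:R b3@7:R b2@8:L b5@9:R b4@10:L]
Beat 5 (R): throw ball1 h=7 -> lands@12:L; in-air after throw: [b3@7:R b2@8:L b5@9:R b4@10:L b1@12:L]
Beat 6 (L): throw ball6 h=5 -> lands@11:R; in-air after throw: [b3@7:R b2@8:L b5@9:R b4@10:L b6@11:R b1@12:L]
Beat 7 (R): throw ball3 h=7 -> lands@14:L; in-air after throw: [b2@8:L b5@9:R b4@10:L b6@11:R b1@12:L b3@14:L]
Beat 8 (L): throw ball2 h=5 -> lands@13:R; in-air after throw: [b5@9:R b4@10:L b6@11:R b1@12:L b2@13:R b3@14:L]
Beat 9 (R): throw ball5 h=7 -> lands@16:L; in-air after throw: [b4@10:L b6@11:R b1@12:L b2@13:R b3@14:L b5@16:L]
Beat 10 (L): throw ball4 h=5 -> lands@15:R; in-air after throw: [b6@11:R b1@12:L b2@13:R b3@14:L b4@15:R b5@16:L]
Beat 11 (R): throw ball6 h=7 -> lands@18:L; in-air after throw: [b1@12:L b2@13:R b3@14:L b4@15:R b5@16:L b6@18:L]
Beat 12 (L): throw ball1 h=5 -> lands@17:R; in-air after throw: [b2@13:R b3@14:L b4@15:R b5@16:L b1@17:R b6@18:L]
Beat 13 (R): throw ball2 h=7 -> lands@20:L; in-air after throw: [b3@14:L b4@15:R b5@16:L b1@17:R b6@18:L b2@20:L]
Beat 14 (L): throw ball3 h=5 -> lands@19:R; in-air after throw: [b4@15:R b5@16:L b1@17:R b6@18:L b3@19:R b2@20:L]
Ball 3: thrown@2 h=5 -> first land @7; rethrown@7 h=7 -> second land @14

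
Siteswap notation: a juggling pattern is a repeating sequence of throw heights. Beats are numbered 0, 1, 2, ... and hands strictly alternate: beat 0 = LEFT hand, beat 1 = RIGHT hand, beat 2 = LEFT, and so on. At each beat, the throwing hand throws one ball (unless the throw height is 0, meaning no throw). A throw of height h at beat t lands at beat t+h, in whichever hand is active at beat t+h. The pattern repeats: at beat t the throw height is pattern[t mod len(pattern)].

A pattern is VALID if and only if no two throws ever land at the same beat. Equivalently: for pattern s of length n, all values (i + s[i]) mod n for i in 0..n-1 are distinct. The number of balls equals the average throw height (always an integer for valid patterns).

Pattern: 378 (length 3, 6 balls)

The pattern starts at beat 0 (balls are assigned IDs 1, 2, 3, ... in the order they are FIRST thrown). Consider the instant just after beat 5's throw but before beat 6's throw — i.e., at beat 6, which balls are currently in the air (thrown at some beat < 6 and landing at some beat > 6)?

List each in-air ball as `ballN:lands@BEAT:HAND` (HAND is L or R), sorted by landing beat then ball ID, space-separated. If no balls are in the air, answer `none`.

Answer: ball2:lands@8:L ball3:lands@10:L ball4:lands@11:R ball5:lands@13:R

Derivation:
Beat 0 (L): throw ball1 h=3 -> lands@3:R; in-air after throw: [b1@3:R]
Beat 1 (R): throw ball2 h=7 -> lands@8:L; in-air after throw: [b1@3:R b2@8:L]
Beat 2 (L): throw ball3 h=8 -> lands@10:L; in-air after throw: [b1@3:R b2@8:L b3@10:L]
Beat 3 (R): throw ball1 h=3 -> lands@6:L; in-air after throw: [b1@6:L b2@8:L b3@10:L]
Beat 4 (L): throw ball4 h=7 -> lands@11:R; in-air after throw: [b1@6:L b2@8:L b3@10:L b4@11:R]
Beat 5 (R): throw ball5 h=8 -> lands@13:R; in-air after throw: [b1@6:L b2@8:L b3@10:L b4@11:R b5@13:R]
Beat 6 (L): throw ball1 h=3 -> lands@9:R; in-air after throw: [b2@8:L b1@9:R b3@10:L b4@11:R b5@13:R]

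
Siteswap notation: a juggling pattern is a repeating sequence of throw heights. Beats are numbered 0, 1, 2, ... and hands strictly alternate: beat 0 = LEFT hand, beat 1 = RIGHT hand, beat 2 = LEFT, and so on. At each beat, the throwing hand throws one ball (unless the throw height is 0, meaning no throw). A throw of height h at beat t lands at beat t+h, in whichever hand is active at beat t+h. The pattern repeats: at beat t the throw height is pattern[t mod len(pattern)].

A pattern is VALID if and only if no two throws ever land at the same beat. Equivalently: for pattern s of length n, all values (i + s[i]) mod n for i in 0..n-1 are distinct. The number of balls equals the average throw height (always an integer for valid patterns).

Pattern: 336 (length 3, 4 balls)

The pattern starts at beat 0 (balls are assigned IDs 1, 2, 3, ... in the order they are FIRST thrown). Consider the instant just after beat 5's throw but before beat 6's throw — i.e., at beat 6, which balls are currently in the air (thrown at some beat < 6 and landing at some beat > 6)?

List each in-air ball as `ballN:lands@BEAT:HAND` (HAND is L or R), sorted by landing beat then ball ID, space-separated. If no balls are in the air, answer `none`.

Answer: ball2:lands@7:R ball3:lands@8:L ball4:lands@11:R

Derivation:
Beat 0 (L): throw ball1 h=3 -> lands@3:R; in-air after throw: [b1@3:R]
Beat 1 (R): throw ball2 h=3 -> lands@4:L; in-air after throw: [b1@3:R b2@4:L]
Beat 2 (L): throw ball3 h=6 -> lands@8:L; in-air after throw: [b1@3:R b2@4:L b3@8:L]
Beat 3 (R): throw ball1 h=3 -> lands@6:L; in-air after throw: [b2@4:L b1@6:L b3@8:L]
Beat 4 (L): throw ball2 h=3 -> lands@7:R; in-air after throw: [b1@6:L b2@7:R b3@8:L]
Beat 5 (R): throw ball4 h=6 -> lands@11:R; in-air after throw: [b1@6:L b2@7:R b3@8:L b4@11:R]
Beat 6 (L): throw ball1 h=3 -> lands@9:R; in-air after throw: [b2@7:R b3@8:L b1@9:R b4@11:R]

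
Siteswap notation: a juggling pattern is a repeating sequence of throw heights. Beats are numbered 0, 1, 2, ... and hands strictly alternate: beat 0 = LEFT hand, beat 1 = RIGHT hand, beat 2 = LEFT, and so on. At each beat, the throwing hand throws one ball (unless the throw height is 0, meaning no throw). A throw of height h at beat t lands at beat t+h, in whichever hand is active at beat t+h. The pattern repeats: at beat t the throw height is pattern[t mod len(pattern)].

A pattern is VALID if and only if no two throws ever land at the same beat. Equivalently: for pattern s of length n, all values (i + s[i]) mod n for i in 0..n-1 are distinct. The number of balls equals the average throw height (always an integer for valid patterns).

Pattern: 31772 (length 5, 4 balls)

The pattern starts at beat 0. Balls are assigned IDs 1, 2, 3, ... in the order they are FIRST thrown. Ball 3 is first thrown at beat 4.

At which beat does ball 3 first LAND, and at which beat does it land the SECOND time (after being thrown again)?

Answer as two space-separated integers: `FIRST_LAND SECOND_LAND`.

Beat 0 (L): throw ball1 h=3 -> lands@3:R; in-air after throw: [b1@3:R]
Beat 1 (R): throw ball2 h=1 -> lands@2:L; in-air after throw: [b2@2:L b1@3:R]
Beat 2 (L): throw ball2 h=7 -> lands@9:R; in-air after throw: [b1@3:R b2@9:R]
Beat 3 (R): throw ball1 h=7 -> lands@10:L; in-air after throw: [b2@9:R b1@10:L]
Beat 4 (L): throw ball3 h=2 -> lands@6:L; in-air after throw: [b3@6:L b2@9:R b1@10:L]
Beat 5 (R): throw ball4 h=3 -> lands@8:L; in-air after throw: [b3@6:L b4@8:L b2@9:R b1@10:L]
Beat 6 (L): throw ball3 h=1 -> lands@7:R; in-air after throw: [b3@7:R b4@8:L b2@9:R b1@10:L]
Beat 7 (R): throw ball3 h=7 -> lands@14:L; in-air after throw: [b4@8:L b2@9:R b1@10:L b3@14:L]
Ball 3: thrown@4 h=2 -> first land @6; rethrown@6 h=1 -> second land @7

Answer: 6 7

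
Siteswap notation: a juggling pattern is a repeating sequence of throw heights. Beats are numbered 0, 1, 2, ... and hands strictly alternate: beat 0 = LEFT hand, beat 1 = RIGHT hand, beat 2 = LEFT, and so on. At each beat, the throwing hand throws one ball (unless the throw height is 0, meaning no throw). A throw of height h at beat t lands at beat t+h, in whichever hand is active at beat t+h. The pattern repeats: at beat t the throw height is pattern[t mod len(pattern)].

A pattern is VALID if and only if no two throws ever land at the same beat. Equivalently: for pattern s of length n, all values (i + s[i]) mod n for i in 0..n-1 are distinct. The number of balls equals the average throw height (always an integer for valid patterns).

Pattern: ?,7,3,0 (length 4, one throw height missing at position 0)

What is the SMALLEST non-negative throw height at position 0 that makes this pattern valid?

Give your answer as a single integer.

Answer: 2

Derivation:
i=0: s[i]=? (unknown)
i=1: (1 + 7) mod 4 = 0
i=2: (2 + 3) mod 4 = 1
i=3: (3 + 0) mod 4 = 3
Known residues: [0, 1, 3]; need a permutation of 0..3, so missing residue r = 2
Need (0 + s) mod 4 = 2; smallest s = (2 - 0) mod 4 = 2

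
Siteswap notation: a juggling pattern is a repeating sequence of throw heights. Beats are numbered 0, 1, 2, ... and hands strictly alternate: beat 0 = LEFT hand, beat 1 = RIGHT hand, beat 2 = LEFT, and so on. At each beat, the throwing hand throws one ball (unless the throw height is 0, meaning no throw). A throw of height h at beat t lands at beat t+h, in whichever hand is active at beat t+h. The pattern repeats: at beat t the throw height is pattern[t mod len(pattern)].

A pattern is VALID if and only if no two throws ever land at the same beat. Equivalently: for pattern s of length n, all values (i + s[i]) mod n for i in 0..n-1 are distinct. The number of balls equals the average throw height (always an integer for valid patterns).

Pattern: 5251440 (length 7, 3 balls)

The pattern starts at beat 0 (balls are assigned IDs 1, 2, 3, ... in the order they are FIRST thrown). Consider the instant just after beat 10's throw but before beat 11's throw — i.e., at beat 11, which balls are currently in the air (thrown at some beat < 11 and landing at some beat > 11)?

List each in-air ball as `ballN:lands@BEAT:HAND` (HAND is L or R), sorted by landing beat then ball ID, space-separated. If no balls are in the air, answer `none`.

Beat 0 (L): throw ball1 h=5 -> lands@5:R; in-air after throw: [b1@5:R]
Beat 1 (R): throw ball2 h=2 -> lands@3:R; in-air after throw: [b2@3:R b1@5:R]
Beat 2 (L): throw ball3 h=5 -> lands@7:R; in-air after throw: [b2@3:R b1@5:R b3@7:R]
Beat 3 (R): throw ball2 h=1 -> lands@4:L; in-air after throw: [b2@4:L b1@5:R b3@7:R]
Beat 4 (L): throw ball2 h=4 -> lands@8:L; in-air after throw: [b1@5:R b3@7:R b2@8:L]
Beat 5 (R): throw ball1 h=4 -> lands@9:R; in-air after throw: [b3@7:R b2@8:L b1@9:R]
Beat 7 (R): throw ball3 h=5 -> lands@12:L; in-air after throw: [b2@8:L b1@9:R b3@12:L]
Beat 8 (L): throw ball2 h=2 -> lands@10:L; in-air after throw: [b1@9:R b2@10:L b3@12:L]
Beat 9 (R): throw ball1 h=5 -> lands@14:L; in-air after throw: [b2@10:L b3@12:L b1@14:L]
Beat 10 (L): throw ball2 h=1 -> lands@11:R; in-air after throw: [b2@11:R b3@12:L b1@14:L]
Beat 11 (R): throw ball2 h=4 -> lands@15:R; in-air after throw: [b3@12:L b1@14:L b2@15:R]

Answer: ball3:lands@12:L ball1:lands@14:L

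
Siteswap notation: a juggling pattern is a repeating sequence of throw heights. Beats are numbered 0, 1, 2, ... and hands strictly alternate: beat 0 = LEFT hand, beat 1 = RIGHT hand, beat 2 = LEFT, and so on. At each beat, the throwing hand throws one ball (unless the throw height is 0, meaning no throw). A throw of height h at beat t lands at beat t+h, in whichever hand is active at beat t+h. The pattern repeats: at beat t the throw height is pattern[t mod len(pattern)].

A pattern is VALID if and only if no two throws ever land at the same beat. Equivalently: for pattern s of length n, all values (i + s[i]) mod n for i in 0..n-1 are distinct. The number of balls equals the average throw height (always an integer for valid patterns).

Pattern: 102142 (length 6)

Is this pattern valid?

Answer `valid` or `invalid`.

i=0: (i + s[i]) mod n = (0 + 1) mod 6 = 1
i=1: (i + s[i]) mod n = (1 + 0) mod 6 = 1
i=2: (i + s[i]) mod n = (2 + 2) mod 6 = 4
i=3: (i + s[i]) mod n = (3 + 1) mod 6 = 4
i=4: (i + s[i]) mod n = (4 + 4) mod 6 = 2
i=5: (i + s[i]) mod n = (5 + 2) mod 6 = 1
Residues: [1, 1, 4, 4, 2, 1], distinct: False

Answer: invalid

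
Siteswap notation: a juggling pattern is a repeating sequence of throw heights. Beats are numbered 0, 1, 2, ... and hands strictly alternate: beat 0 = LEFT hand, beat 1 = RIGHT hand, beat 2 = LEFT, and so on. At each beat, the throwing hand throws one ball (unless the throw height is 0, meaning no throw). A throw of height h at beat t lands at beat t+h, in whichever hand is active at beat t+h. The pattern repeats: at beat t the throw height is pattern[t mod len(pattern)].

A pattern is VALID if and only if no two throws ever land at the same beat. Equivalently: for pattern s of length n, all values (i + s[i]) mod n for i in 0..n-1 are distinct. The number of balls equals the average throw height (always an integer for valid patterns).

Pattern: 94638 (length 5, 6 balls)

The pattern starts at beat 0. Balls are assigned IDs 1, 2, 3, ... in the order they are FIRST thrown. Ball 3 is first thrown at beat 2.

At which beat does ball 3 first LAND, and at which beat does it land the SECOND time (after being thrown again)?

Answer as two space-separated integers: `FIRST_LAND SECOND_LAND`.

Answer: 8 11

Derivation:
Beat 0 (L): throw ball1 h=9 -> lands@9:R; in-air after throw: [b1@9:R]
Beat 1 (R): throw ball2 h=4 -> lands@5:R; in-air after throw: [b2@5:R b1@9:R]
Beat 2 (L): throw ball3 h=6 -> lands@8:L; in-air after throw: [b2@5:R b3@8:L b1@9:R]
Beat 3 (R): throw ball4 h=3 -> lands@6:L; in-air after throw: [b2@5:R b4@6:L b3@8:L b1@9:R]
Beat 4 (L): throw ball5 h=8 -> lands@12:L; in-air after throw: [b2@5:R b4@6:L b3@8:L b1@9:R b5@12:L]
Beat 5 (R): throw ball2 h=9 -> lands@14:L; in-air after throw: [b4@6:L b3@8:L b1@9:R b5@12:L b2@14:L]
Beat 6 (L): throw ball4 h=4 -> lands@10:L; in-air after throw: [b3@8:L b1@9:R b4@10:L b5@12:L b2@14:L]
Beat 7 (R): throw ball6 h=6 -> lands@13:R; in-air after throw: [b3@8:L b1@9:R b4@10:L b5@12:L b6@13:R b2@14:L]
Beat 8 (L): throw ball3 h=3 -> lands@11:R; in-air after throw: [b1@9:R b4@10:L b3@11:R b5@12:L b6@13:R b2@14:L]
Beat 9 (R): throw ball1 h=8 -> lands@17:R; in-air after throw: [b4@10:L b3@11:R b5@12:L b6@13:R b2@14:L b1@17:R]
Beat 10 (L): throw ball4 h=9 -> lands@19:R; in-air after throw: [b3@11:R b5@12:L b6@13:R b2@14:L b1@17:R b4@19:R]
Beat 11 (R): throw ball3 h=4 -> lands@15:R; in-air after throw: [b5@12:L b6@13:R b2@14:L b3@15:R b1@17:R b4@19:R]
Ball 3: thrown@2 h=6 -> first land @8; rethrown@8 h=3 -> second land @11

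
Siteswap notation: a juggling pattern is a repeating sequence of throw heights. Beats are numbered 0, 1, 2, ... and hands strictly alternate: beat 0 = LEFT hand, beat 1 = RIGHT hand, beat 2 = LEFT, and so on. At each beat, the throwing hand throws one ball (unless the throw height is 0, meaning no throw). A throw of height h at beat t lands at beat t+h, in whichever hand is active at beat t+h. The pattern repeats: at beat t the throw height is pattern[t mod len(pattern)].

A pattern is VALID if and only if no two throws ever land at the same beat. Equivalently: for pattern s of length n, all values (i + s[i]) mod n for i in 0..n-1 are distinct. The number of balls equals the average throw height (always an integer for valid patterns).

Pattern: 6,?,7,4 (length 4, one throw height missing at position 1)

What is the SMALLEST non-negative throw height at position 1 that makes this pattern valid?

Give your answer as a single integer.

Answer: 3

Derivation:
i=0: (0 + 6) mod 4 = 2
i=1: s[i]=? (unknown)
i=2: (2 + 7) mod 4 = 1
i=3: (3 + 4) mod 4 = 3
Known residues: [1, 2, 3]; need a permutation of 0..3, so missing residue r = 0
Need (1 + s) mod 4 = 0; smallest s = (0 - 1) mod 4 = 3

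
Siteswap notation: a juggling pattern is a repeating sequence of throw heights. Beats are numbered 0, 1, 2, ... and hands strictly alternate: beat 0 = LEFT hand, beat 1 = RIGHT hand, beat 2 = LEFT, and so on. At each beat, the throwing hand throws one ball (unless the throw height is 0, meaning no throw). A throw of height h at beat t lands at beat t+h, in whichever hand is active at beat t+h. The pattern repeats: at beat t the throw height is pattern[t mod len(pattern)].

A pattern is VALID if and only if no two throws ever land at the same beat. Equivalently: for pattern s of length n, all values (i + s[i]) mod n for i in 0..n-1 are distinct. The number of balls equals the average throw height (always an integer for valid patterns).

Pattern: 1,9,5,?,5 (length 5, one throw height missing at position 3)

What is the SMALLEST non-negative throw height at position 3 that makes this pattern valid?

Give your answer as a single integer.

Answer: 0

Derivation:
i=0: (0 + 1) mod 5 = 1
i=1: (1 + 9) mod 5 = 0
i=2: (2 + 5) mod 5 = 2
i=3: s[i]=? (unknown)
i=4: (4 + 5) mod 5 = 4
Known residues: [0, 1, 2, 4]; need a permutation of 0..4, so missing residue r = 3
Need (3 + s) mod 5 = 3; smallest s = (3 - 3) mod 5 = 0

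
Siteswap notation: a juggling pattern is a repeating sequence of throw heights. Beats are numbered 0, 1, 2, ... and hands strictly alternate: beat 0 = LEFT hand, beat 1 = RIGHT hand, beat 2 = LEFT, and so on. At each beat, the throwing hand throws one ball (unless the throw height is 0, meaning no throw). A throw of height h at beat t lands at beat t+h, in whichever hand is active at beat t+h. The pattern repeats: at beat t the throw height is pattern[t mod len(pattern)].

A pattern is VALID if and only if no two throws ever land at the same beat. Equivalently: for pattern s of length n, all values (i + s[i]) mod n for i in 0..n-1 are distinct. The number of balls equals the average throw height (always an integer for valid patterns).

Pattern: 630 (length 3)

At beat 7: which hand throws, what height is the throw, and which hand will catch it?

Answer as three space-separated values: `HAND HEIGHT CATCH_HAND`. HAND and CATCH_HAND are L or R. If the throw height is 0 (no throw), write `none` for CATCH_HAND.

Answer: R 3 L

Derivation:
Beat 7: 7 mod 2 = 1, so hand = R
Throw height = pattern[7 mod 3] = pattern[1] = 3
Lands at beat 7+3=10, 10 mod 2 = 0, so catch hand = L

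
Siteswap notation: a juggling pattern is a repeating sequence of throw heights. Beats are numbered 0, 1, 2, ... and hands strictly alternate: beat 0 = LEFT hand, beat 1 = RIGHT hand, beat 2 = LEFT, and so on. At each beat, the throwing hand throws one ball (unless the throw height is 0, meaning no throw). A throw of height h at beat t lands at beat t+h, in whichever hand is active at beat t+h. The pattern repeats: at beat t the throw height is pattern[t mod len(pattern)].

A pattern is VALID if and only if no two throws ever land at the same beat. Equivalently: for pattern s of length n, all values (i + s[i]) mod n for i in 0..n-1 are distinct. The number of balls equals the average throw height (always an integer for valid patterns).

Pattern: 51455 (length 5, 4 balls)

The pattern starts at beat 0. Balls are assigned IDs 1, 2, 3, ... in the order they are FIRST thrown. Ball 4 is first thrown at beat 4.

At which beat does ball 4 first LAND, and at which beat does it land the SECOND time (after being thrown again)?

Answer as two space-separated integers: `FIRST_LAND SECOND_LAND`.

Answer: 9 14

Derivation:
Beat 0 (L): throw ball1 h=5 -> lands@5:R; in-air after throw: [b1@5:R]
Beat 1 (R): throw ball2 h=1 -> lands@2:L; in-air after throw: [b2@2:L b1@5:R]
Beat 2 (L): throw ball2 h=4 -> lands@6:L; in-air after throw: [b1@5:R b2@6:L]
Beat 3 (R): throw ball3 h=5 -> lands@8:L; in-air after throw: [b1@5:R b2@6:L b3@8:L]
Beat 4 (L): throw ball4 h=5 -> lands@9:R; in-air after throw: [b1@5:R b2@6:L b3@8:L b4@9:R]
Beat 5 (R): throw ball1 h=5 -> lands@10:L; in-air after throw: [b2@6:L b3@8:L b4@9:R b1@10:L]
Beat 6 (L): throw ball2 h=1 -> lands@7:R; in-air after throw: [b2@7:R b3@8:L b4@9:R b1@10:L]
Beat 7 (R): throw ball2 h=4 -> lands@11:R; in-air after throw: [b3@8:L b4@9:R b1@10:L b2@11:R]
Beat 8 (L): throw ball3 h=5 -> lands@13:R; in-air after throw: [b4@9:R b1@10:L b2@11:R b3@13:R]
Beat 9 (R): throw ball4 h=5 -> lands@14:L; in-air after throw: [b1@10:L b2@11:R b3@13:R b4@14:L]
Beat 10 (L): throw ball1 h=5 -> lands@15:R; in-air after throw: [b2@11:R b3@13:R b4@14:L b1@15:R]
Beat 11 (R): throw ball2 h=1 -> lands@12:L; in-air after throw: [b2@12:L b3@13:R b4@14:L b1@15:R]
Beat 12 (L): throw ball2 h=4 -> lands@16:L; in-air after throw: [b3@13:R b4@14:L b1@15:R b2@16:L]
Beat 13 (R): throw ball3 h=5 -> lands@18:L; in-air after throw: [b4@14:L b1@15:R b2@16:L b3@18:L]
Beat 14 (L): throw ball4 h=5 -> lands@19:R; in-air after throw: [b1@15:R b2@16:L b3@18:L b4@19:R]
Ball 4: thrown@4 h=5 -> first land @9; rethrown@9 h=5 -> second land @14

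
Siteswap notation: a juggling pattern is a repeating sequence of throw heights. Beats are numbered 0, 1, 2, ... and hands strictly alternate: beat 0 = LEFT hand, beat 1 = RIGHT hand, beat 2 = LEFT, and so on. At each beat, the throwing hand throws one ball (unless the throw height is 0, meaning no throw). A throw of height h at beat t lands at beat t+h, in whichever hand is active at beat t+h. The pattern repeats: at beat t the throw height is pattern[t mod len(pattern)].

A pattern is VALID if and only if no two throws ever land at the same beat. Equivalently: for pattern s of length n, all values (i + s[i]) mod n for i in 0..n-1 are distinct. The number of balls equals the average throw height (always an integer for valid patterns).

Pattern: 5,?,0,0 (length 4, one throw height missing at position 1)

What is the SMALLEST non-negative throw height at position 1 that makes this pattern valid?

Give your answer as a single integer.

Answer: 3

Derivation:
i=0: (0 + 5) mod 4 = 1
i=1: s[i]=? (unknown)
i=2: (2 + 0) mod 4 = 2
i=3: (3 + 0) mod 4 = 3
Known residues: [1, 2, 3]; need a permutation of 0..3, so missing residue r = 0
Need (1 + s) mod 4 = 0; smallest s = (0 - 1) mod 4 = 3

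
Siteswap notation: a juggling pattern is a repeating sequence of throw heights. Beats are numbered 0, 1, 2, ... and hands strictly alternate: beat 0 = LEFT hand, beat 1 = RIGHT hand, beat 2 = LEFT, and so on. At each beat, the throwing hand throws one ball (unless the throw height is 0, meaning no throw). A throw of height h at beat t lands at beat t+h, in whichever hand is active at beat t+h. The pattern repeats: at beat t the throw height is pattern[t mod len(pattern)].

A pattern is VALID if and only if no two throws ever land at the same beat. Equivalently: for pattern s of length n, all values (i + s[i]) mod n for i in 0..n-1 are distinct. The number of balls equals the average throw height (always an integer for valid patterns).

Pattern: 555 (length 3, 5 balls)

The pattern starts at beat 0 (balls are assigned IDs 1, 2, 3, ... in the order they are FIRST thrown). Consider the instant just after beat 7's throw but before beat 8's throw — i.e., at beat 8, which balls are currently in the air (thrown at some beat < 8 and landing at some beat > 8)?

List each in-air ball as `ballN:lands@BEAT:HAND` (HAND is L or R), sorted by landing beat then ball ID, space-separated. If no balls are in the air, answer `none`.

Beat 0 (L): throw ball1 h=5 -> lands@5:R; in-air after throw: [b1@5:R]
Beat 1 (R): throw ball2 h=5 -> lands@6:L; in-air after throw: [b1@5:R b2@6:L]
Beat 2 (L): throw ball3 h=5 -> lands@7:R; in-air after throw: [b1@5:R b2@6:L b3@7:R]
Beat 3 (R): throw ball4 h=5 -> lands@8:L; in-air after throw: [b1@5:R b2@6:L b3@7:R b4@8:L]
Beat 4 (L): throw ball5 h=5 -> lands@9:R; in-air after throw: [b1@5:R b2@6:L b3@7:R b4@8:L b5@9:R]
Beat 5 (R): throw ball1 h=5 -> lands@10:L; in-air after throw: [b2@6:L b3@7:R b4@8:L b5@9:R b1@10:L]
Beat 6 (L): throw ball2 h=5 -> lands@11:R; in-air after throw: [b3@7:R b4@8:L b5@9:R b1@10:L b2@11:R]
Beat 7 (R): throw ball3 h=5 -> lands@12:L; in-air after throw: [b4@8:L b5@9:R b1@10:L b2@11:R b3@12:L]
Beat 8 (L): throw ball4 h=5 -> lands@13:R; in-air after throw: [b5@9:R b1@10:L b2@11:R b3@12:L b4@13:R]

Answer: ball5:lands@9:R ball1:lands@10:L ball2:lands@11:R ball3:lands@12:L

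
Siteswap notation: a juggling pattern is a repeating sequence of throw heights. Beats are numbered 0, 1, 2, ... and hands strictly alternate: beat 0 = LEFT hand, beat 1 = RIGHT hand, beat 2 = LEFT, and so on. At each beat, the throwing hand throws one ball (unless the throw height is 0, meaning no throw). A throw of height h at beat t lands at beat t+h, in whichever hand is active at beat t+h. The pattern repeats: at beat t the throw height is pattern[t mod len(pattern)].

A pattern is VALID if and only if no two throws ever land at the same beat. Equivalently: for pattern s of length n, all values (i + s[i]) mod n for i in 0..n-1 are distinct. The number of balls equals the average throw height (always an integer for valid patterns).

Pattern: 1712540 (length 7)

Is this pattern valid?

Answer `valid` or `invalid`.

i=0: (i + s[i]) mod n = (0 + 1) mod 7 = 1
i=1: (i + s[i]) mod n = (1 + 7) mod 7 = 1
i=2: (i + s[i]) mod n = (2 + 1) mod 7 = 3
i=3: (i + s[i]) mod n = (3 + 2) mod 7 = 5
i=4: (i + s[i]) mod n = (4 + 5) mod 7 = 2
i=5: (i + s[i]) mod n = (5 + 4) mod 7 = 2
i=6: (i + s[i]) mod n = (6 + 0) mod 7 = 6
Residues: [1, 1, 3, 5, 2, 2, 6], distinct: False

Answer: invalid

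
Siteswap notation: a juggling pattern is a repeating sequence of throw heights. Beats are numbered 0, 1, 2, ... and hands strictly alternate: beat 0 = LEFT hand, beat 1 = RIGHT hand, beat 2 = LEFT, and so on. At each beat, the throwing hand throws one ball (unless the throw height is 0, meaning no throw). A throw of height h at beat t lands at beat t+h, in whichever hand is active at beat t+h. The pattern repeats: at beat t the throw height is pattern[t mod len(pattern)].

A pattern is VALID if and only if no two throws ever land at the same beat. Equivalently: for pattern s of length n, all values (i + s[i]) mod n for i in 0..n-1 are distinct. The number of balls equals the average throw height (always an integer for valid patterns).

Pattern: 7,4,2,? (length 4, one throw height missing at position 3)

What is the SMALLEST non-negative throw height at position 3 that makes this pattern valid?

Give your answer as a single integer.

Answer: 3

Derivation:
i=0: (0 + 7) mod 4 = 3
i=1: (1 + 4) mod 4 = 1
i=2: (2 + 2) mod 4 = 0
i=3: s[i]=? (unknown)
Known residues: [0, 1, 3]; need a permutation of 0..3, so missing residue r = 2
Need (3 + s) mod 4 = 2; smallest s = (2 - 3) mod 4 = 3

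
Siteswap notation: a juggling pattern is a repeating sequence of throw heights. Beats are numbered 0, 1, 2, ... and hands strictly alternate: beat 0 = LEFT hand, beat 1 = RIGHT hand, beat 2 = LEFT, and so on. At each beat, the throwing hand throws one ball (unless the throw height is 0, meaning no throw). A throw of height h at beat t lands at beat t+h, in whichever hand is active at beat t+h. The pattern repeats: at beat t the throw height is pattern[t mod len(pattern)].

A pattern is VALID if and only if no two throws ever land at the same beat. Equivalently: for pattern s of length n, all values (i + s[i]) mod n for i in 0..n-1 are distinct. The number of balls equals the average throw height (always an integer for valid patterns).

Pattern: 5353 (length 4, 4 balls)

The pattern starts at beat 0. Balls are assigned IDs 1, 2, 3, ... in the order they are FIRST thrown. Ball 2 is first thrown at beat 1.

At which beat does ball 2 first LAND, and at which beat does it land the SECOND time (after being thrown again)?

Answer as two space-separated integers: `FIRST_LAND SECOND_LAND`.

Beat 0 (L): throw ball1 h=5 -> lands@5:R; in-air after throw: [b1@5:R]
Beat 1 (R): throw ball2 h=3 -> lands@4:L; in-air after throw: [b2@4:L b1@5:R]
Beat 2 (L): throw ball3 h=5 -> lands@7:R; in-air after throw: [b2@4:L b1@5:R b3@7:R]
Beat 3 (R): throw ball4 h=3 -> lands@6:L; in-air after throw: [b2@4:L b1@5:R b4@6:L b3@7:R]
Beat 4 (L): throw ball2 h=5 -> lands@9:R; in-air after throw: [b1@5:R b4@6:L b3@7:R b2@9:R]
Beat 5 (R): throw ball1 h=3 -> lands@8:L; in-air after throw: [b4@6:L b3@7:R b1@8:L b2@9:R]
Beat 6 (L): throw ball4 h=5 -> lands@11:R; in-air after throw: [b3@7:R b1@8:L b2@9:R b4@11:R]
Beat 7 (R): throw ball3 h=3 -> lands@10:L; in-air after throw: [b1@8:L b2@9:R b3@10:L b4@11:R]
Beat 8 (L): throw ball1 h=5 -> lands@13:R; in-air after throw: [b2@9:R b3@10:L b4@11:R b1@13:R]
Beat 9 (R): throw ball2 h=3 -> lands@12:L; in-air after throw: [b3@10:L b4@11:R b2@12:L b1@13:R]
Ball 2: thrown@1 h=3 -> first land @4; rethrown@4 h=5 -> second land @9

Answer: 4 9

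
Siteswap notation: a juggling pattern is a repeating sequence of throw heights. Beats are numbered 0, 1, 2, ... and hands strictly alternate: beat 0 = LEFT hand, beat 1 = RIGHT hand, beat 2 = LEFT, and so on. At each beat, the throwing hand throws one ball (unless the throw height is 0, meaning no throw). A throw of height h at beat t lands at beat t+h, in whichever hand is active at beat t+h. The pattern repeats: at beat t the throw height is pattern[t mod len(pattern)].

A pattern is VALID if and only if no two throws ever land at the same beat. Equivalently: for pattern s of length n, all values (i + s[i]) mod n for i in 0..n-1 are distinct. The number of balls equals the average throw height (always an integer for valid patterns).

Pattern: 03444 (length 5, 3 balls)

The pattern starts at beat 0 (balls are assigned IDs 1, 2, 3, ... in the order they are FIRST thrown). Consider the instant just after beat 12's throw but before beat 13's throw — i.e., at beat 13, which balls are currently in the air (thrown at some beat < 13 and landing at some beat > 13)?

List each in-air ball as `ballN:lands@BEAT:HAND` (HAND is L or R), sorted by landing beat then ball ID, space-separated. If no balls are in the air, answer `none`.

Beat 1 (R): throw ball1 h=3 -> lands@4:L; in-air after throw: [b1@4:L]
Beat 2 (L): throw ball2 h=4 -> lands@6:L; in-air after throw: [b1@4:L b2@6:L]
Beat 3 (R): throw ball3 h=4 -> lands@7:R; in-air after throw: [b1@4:L b2@6:L b3@7:R]
Beat 4 (L): throw ball1 h=4 -> lands@8:L; in-air after throw: [b2@6:L b3@7:R b1@8:L]
Beat 6 (L): throw ball2 h=3 -> lands@9:R; in-air after throw: [b3@7:R b1@8:L b2@9:R]
Beat 7 (R): throw ball3 h=4 -> lands@11:R; in-air after throw: [b1@8:L b2@9:R b3@11:R]
Beat 8 (L): throw ball1 h=4 -> lands@12:L; in-air after throw: [b2@9:R b3@11:R b1@12:L]
Beat 9 (R): throw ball2 h=4 -> lands@13:R; in-air after throw: [b3@11:R b1@12:L b2@13:R]
Beat 11 (R): throw ball3 h=3 -> lands@14:L; in-air after throw: [b1@12:L b2@13:R b3@14:L]
Beat 12 (L): throw ball1 h=4 -> lands@16:L; in-air after throw: [b2@13:R b3@14:L b1@16:L]
Beat 13 (R): throw ball2 h=4 -> lands@17:R; in-air after throw: [b3@14:L b1@16:L b2@17:R]

Answer: ball3:lands@14:L ball1:lands@16:L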